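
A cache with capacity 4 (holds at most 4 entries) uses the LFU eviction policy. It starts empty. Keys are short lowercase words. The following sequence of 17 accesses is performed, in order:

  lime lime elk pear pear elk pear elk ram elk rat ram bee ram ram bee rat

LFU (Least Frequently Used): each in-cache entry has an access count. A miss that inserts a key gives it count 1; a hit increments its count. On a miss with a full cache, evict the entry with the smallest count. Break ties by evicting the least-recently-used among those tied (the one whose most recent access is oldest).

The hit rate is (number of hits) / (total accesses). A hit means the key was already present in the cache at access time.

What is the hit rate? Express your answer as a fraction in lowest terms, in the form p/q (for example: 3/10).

LFU simulation (capacity=4):
  1. access lime: MISS. Cache: [lime(c=1)]
  2. access lime: HIT, count now 2. Cache: [lime(c=2)]
  3. access elk: MISS. Cache: [elk(c=1) lime(c=2)]
  4. access pear: MISS. Cache: [elk(c=1) pear(c=1) lime(c=2)]
  5. access pear: HIT, count now 2. Cache: [elk(c=1) lime(c=2) pear(c=2)]
  6. access elk: HIT, count now 2. Cache: [lime(c=2) pear(c=2) elk(c=2)]
  7. access pear: HIT, count now 3. Cache: [lime(c=2) elk(c=2) pear(c=3)]
  8. access elk: HIT, count now 3. Cache: [lime(c=2) pear(c=3) elk(c=3)]
  9. access ram: MISS. Cache: [ram(c=1) lime(c=2) pear(c=3) elk(c=3)]
  10. access elk: HIT, count now 4. Cache: [ram(c=1) lime(c=2) pear(c=3) elk(c=4)]
  11. access rat: MISS, evict ram(c=1). Cache: [rat(c=1) lime(c=2) pear(c=3) elk(c=4)]
  12. access ram: MISS, evict rat(c=1). Cache: [ram(c=1) lime(c=2) pear(c=3) elk(c=4)]
  13. access bee: MISS, evict ram(c=1). Cache: [bee(c=1) lime(c=2) pear(c=3) elk(c=4)]
  14. access ram: MISS, evict bee(c=1). Cache: [ram(c=1) lime(c=2) pear(c=3) elk(c=4)]
  15. access ram: HIT, count now 2. Cache: [lime(c=2) ram(c=2) pear(c=3) elk(c=4)]
  16. access bee: MISS, evict lime(c=2). Cache: [bee(c=1) ram(c=2) pear(c=3) elk(c=4)]
  17. access rat: MISS, evict bee(c=1). Cache: [rat(c=1) ram(c=2) pear(c=3) elk(c=4)]
Total: 7 hits, 10 misses, 6 evictions

Hit rate = 7/17

Answer: 7/17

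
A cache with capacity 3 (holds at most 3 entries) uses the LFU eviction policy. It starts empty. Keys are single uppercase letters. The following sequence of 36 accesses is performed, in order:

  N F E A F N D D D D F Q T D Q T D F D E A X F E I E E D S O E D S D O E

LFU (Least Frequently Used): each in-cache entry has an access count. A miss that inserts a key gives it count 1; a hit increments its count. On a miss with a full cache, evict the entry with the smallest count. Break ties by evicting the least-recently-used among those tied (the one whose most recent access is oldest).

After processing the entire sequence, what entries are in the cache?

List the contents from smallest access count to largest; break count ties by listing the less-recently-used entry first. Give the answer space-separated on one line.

Answer: E F D

Derivation:
LFU simulation (capacity=3):
  1. access N: MISS. Cache: [N(c=1)]
  2. access F: MISS. Cache: [N(c=1) F(c=1)]
  3. access E: MISS. Cache: [N(c=1) F(c=1) E(c=1)]
  4. access A: MISS, evict N(c=1). Cache: [F(c=1) E(c=1) A(c=1)]
  5. access F: HIT, count now 2. Cache: [E(c=1) A(c=1) F(c=2)]
  6. access N: MISS, evict E(c=1). Cache: [A(c=1) N(c=1) F(c=2)]
  7. access D: MISS, evict A(c=1). Cache: [N(c=1) D(c=1) F(c=2)]
  8. access D: HIT, count now 2. Cache: [N(c=1) F(c=2) D(c=2)]
  9. access D: HIT, count now 3. Cache: [N(c=1) F(c=2) D(c=3)]
  10. access D: HIT, count now 4. Cache: [N(c=1) F(c=2) D(c=4)]
  11. access F: HIT, count now 3. Cache: [N(c=1) F(c=3) D(c=4)]
  12. access Q: MISS, evict N(c=1). Cache: [Q(c=1) F(c=3) D(c=4)]
  13. access T: MISS, evict Q(c=1). Cache: [T(c=1) F(c=3) D(c=4)]
  14. access D: HIT, count now 5. Cache: [T(c=1) F(c=3) D(c=5)]
  15. access Q: MISS, evict T(c=1). Cache: [Q(c=1) F(c=3) D(c=5)]
  16. access T: MISS, evict Q(c=1). Cache: [T(c=1) F(c=3) D(c=5)]
  17. access D: HIT, count now 6. Cache: [T(c=1) F(c=3) D(c=6)]
  18. access F: HIT, count now 4. Cache: [T(c=1) F(c=4) D(c=6)]
  19. access D: HIT, count now 7. Cache: [T(c=1) F(c=4) D(c=7)]
  20. access E: MISS, evict T(c=1). Cache: [E(c=1) F(c=4) D(c=7)]
  21. access A: MISS, evict E(c=1). Cache: [A(c=1) F(c=4) D(c=7)]
  22. access X: MISS, evict A(c=1). Cache: [X(c=1) F(c=4) D(c=7)]
  23. access F: HIT, count now 5. Cache: [X(c=1) F(c=5) D(c=7)]
  24. access E: MISS, evict X(c=1). Cache: [E(c=1) F(c=5) D(c=7)]
  25. access I: MISS, evict E(c=1). Cache: [I(c=1) F(c=5) D(c=7)]
  26. access E: MISS, evict I(c=1). Cache: [E(c=1) F(c=5) D(c=7)]
  27. access E: HIT, count now 2. Cache: [E(c=2) F(c=5) D(c=7)]
  28. access D: HIT, count now 8. Cache: [E(c=2) F(c=5) D(c=8)]
  29. access S: MISS, evict E(c=2). Cache: [S(c=1) F(c=5) D(c=8)]
  30. access O: MISS, evict S(c=1). Cache: [O(c=1) F(c=5) D(c=8)]
  31. access E: MISS, evict O(c=1). Cache: [E(c=1) F(c=5) D(c=8)]
  32. access D: HIT, count now 9. Cache: [E(c=1) F(c=5) D(c=9)]
  33. access S: MISS, evict E(c=1). Cache: [S(c=1) F(c=5) D(c=9)]
  34. access D: HIT, count now 10. Cache: [S(c=1) F(c=5) D(c=10)]
  35. access O: MISS, evict S(c=1). Cache: [O(c=1) F(c=5) D(c=10)]
  36. access E: MISS, evict O(c=1). Cache: [E(c=1) F(c=5) D(c=10)]
Total: 14 hits, 22 misses, 19 evictions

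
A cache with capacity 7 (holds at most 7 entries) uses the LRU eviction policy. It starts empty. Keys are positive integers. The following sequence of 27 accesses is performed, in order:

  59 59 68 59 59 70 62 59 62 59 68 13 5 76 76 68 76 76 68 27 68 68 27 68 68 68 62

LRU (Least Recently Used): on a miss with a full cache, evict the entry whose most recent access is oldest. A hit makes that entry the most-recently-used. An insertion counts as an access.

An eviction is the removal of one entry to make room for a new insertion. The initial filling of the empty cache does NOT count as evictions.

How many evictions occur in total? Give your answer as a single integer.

Answer: 1

Derivation:
LRU simulation (capacity=7):
  1. access 59: MISS. Cache (LRU->MRU): [59]
  2. access 59: HIT. Cache (LRU->MRU): [59]
  3. access 68: MISS. Cache (LRU->MRU): [59 68]
  4. access 59: HIT. Cache (LRU->MRU): [68 59]
  5. access 59: HIT. Cache (LRU->MRU): [68 59]
  6. access 70: MISS. Cache (LRU->MRU): [68 59 70]
  7. access 62: MISS. Cache (LRU->MRU): [68 59 70 62]
  8. access 59: HIT. Cache (LRU->MRU): [68 70 62 59]
  9. access 62: HIT. Cache (LRU->MRU): [68 70 59 62]
  10. access 59: HIT. Cache (LRU->MRU): [68 70 62 59]
  11. access 68: HIT. Cache (LRU->MRU): [70 62 59 68]
  12. access 13: MISS. Cache (LRU->MRU): [70 62 59 68 13]
  13. access 5: MISS. Cache (LRU->MRU): [70 62 59 68 13 5]
  14. access 76: MISS. Cache (LRU->MRU): [70 62 59 68 13 5 76]
  15. access 76: HIT. Cache (LRU->MRU): [70 62 59 68 13 5 76]
  16. access 68: HIT. Cache (LRU->MRU): [70 62 59 13 5 76 68]
  17. access 76: HIT. Cache (LRU->MRU): [70 62 59 13 5 68 76]
  18. access 76: HIT. Cache (LRU->MRU): [70 62 59 13 5 68 76]
  19. access 68: HIT. Cache (LRU->MRU): [70 62 59 13 5 76 68]
  20. access 27: MISS, evict 70. Cache (LRU->MRU): [62 59 13 5 76 68 27]
  21. access 68: HIT. Cache (LRU->MRU): [62 59 13 5 76 27 68]
  22. access 68: HIT. Cache (LRU->MRU): [62 59 13 5 76 27 68]
  23. access 27: HIT. Cache (LRU->MRU): [62 59 13 5 76 68 27]
  24. access 68: HIT. Cache (LRU->MRU): [62 59 13 5 76 27 68]
  25. access 68: HIT. Cache (LRU->MRU): [62 59 13 5 76 27 68]
  26. access 68: HIT. Cache (LRU->MRU): [62 59 13 5 76 27 68]
  27. access 62: HIT. Cache (LRU->MRU): [59 13 5 76 27 68 62]
Total: 19 hits, 8 misses, 1 evictions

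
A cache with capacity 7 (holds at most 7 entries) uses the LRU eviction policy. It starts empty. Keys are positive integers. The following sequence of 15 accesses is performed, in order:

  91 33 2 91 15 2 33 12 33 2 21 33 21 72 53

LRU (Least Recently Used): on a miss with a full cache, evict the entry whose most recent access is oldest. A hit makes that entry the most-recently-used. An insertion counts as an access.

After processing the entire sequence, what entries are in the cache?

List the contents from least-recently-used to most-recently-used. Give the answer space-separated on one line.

LRU simulation (capacity=7):
  1. access 91: MISS. Cache (LRU->MRU): [91]
  2. access 33: MISS. Cache (LRU->MRU): [91 33]
  3. access 2: MISS. Cache (LRU->MRU): [91 33 2]
  4. access 91: HIT. Cache (LRU->MRU): [33 2 91]
  5. access 15: MISS. Cache (LRU->MRU): [33 2 91 15]
  6. access 2: HIT. Cache (LRU->MRU): [33 91 15 2]
  7. access 33: HIT. Cache (LRU->MRU): [91 15 2 33]
  8. access 12: MISS. Cache (LRU->MRU): [91 15 2 33 12]
  9. access 33: HIT. Cache (LRU->MRU): [91 15 2 12 33]
  10. access 2: HIT. Cache (LRU->MRU): [91 15 12 33 2]
  11. access 21: MISS. Cache (LRU->MRU): [91 15 12 33 2 21]
  12. access 33: HIT. Cache (LRU->MRU): [91 15 12 2 21 33]
  13. access 21: HIT. Cache (LRU->MRU): [91 15 12 2 33 21]
  14. access 72: MISS. Cache (LRU->MRU): [91 15 12 2 33 21 72]
  15. access 53: MISS, evict 91. Cache (LRU->MRU): [15 12 2 33 21 72 53]
Total: 7 hits, 8 misses, 1 evictions

Answer: 15 12 2 33 21 72 53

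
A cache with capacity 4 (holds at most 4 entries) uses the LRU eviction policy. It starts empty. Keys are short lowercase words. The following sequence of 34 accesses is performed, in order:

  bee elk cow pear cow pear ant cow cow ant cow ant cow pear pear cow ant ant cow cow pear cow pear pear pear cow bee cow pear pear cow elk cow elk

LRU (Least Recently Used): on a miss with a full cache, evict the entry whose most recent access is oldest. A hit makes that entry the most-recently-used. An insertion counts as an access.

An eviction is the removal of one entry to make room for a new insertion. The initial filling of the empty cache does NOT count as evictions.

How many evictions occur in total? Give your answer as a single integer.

Answer: 3

Derivation:
LRU simulation (capacity=4):
  1. access bee: MISS. Cache (LRU->MRU): [bee]
  2. access elk: MISS. Cache (LRU->MRU): [bee elk]
  3. access cow: MISS. Cache (LRU->MRU): [bee elk cow]
  4. access pear: MISS. Cache (LRU->MRU): [bee elk cow pear]
  5. access cow: HIT. Cache (LRU->MRU): [bee elk pear cow]
  6. access pear: HIT. Cache (LRU->MRU): [bee elk cow pear]
  7. access ant: MISS, evict bee. Cache (LRU->MRU): [elk cow pear ant]
  8. access cow: HIT. Cache (LRU->MRU): [elk pear ant cow]
  9. access cow: HIT. Cache (LRU->MRU): [elk pear ant cow]
  10. access ant: HIT. Cache (LRU->MRU): [elk pear cow ant]
  11. access cow: HIT. Cache (LRU->MRU): [elk pear ant cow]
  12. access ant: HIT. Cache (LRU->MRU): [elk pear cow ant]
  13. access cow: HIT. Cache (LRU->MRU): [elk pear ant cow]
  14. access pear: HIT. Cache (LRU->MRU): [elk ant cow pear]
  15. access pear: HIT. Cache (LRU->MRU): [elk ant cow pear]
  16. access cow: HIT. Cache (LRU->MRU): [elk ant pear cow]
  17. access ant: HIT. Cache (LRU->MRU): [elk pear cow ant]
  18. access ant: HIT. Cache (LRU->MRU): [elk pear cow ant]
  19. access cow: HIT. Cache (LRU->MRU): [elk pear ant cow]
  20. access cow: HIT. Cache (LRU->MRU): [elk pear ant cow]
  21. access pear: HIT. Cache (LRU->MRU): [elk ant cow pear]
  22. access cow: HIT. Cache (LRU->MRU): [elk ant pear cow]
  23. access pear: HIT. Cache (LRU->MRU): [elk ant cow pear]
  24. access pear: HIT. Cache (LRU->MRU): [elk ant cow pear]
  25. access pear: HIT. Cache (LRU->MRU): [elk ant cow pear]
  26. access cow: HIT. Cache (LRU->MRU): [elk ant pear cow]
  27. access bee: MISS, evict elk. Cache (LRU->MRU): [ant pear cow bee]
  28. access cow: HIT. Cache (LRU->MRU): [ant pear bee cow]
  29. access pear: HIT. Cache (LRU->MRU): [ant bee cow pear]
  30. access pear: HIT. Cache (LRU->MRU): [ant bee cow pear]
  31. access cow: HIT. Cache (LRU->MRU): [ant bee pear cow]
  32. access elk: MISS, evict ant. Cache (LRU->MRU): [bee pear cow elk]
  33. access cow: HIT. Cache (LRU->MRU): [bee pear elk cow]
  34. access elk: HIT. Cache (LRU->MRU): [bee pear cow elk]
Total: 27 hits, 7 misses, 3 evictions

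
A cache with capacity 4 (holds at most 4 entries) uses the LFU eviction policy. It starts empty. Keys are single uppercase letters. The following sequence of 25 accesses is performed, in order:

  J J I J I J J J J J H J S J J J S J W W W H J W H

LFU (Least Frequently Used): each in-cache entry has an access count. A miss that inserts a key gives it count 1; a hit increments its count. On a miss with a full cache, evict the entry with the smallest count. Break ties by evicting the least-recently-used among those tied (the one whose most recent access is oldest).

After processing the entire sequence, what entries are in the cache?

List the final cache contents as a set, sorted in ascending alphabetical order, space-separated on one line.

Answer: H J S W

Derivation:
LFU simulation (capacity=4):
  1. access J: MISS. Cache: [J(c=1)]
  2. access J: HIT, count now 2. Cache: [J(c=2)]
  3. access I: MISS. Cache: [I(c=1) J(c=2)]
  4. access J: HIT, count now 3. Cache: [I(c=1) J(c=3)]
  5. access I: HIT, count now 2. Cache: [I(c=2) J(c=3)]
  6. access J: HIT, count now 4. Cache: [I(c=2) J(c=4)]
  7. access J: HIT, count now 5. Cache: [I(c=2) J(c=5)]
  8. access J: HIT, count now 6. Cache: [I(c=2) J(c=6)]
  9. access J: HIT, count now 7. Cache: [I(c=2) J(c=7)]
  10. access J: HIT, count now 8. Cache: [I(c=2) J(c=8)]
  11. access H: MISS. Cache: [H(c=1) I(c=2) J(c=8)]
  12. access J: HIT, count now 9. Cache: [H(c=1) I(c=2) J(c=9)]
  13. access S: MISS. Cache: [H(c=1) S(c=1) I(c=2) J(c=9)]
  14. access J: HIT, count now 10. Cache: [H(c=1) S(c=1) I(c=2) J(c=10)]
  15. access J: HIT, count now 11. Cache: [H(c=1) S(c=1) I(c=2) J(c=11)]
  16. access J: HIT, count now 12. Cache: [H(c=1) S(c=1) I(c=2) J(c=12)]
  17. access S: HIT, count now 2. Cache: [H(c=1) I(c=2) S(c=2) J(c=12)]
  18. access J: HIT, count now 13. Cache: [H(c=1) I(c=2) S(c=2) J(c=13)]
  19. access W: MISS, evict H(c=1). Cache: [W(c=1) I(c=2) S(c=2) J(c=13)]
  20. access W: HIT, count now 2. Cache: [I(c=2) S(c=2) W(c=2) J(c=13)]
  21. access W: HIT, count now 3. Cache: [I(c=2) S(c=2) W(c=3) J(c=13)]
  22. access H: MISS, evict I(c=2). Cache: [H(c=1) S(c=2) W(c=3) J(c=13)]
  23. access J: HIT, count now 14. Cache: [H(c=1) S(c=2) W(c=3) J(c=14)]
  24. access W: HIT, count now 4. Cache: [H(c=1) S(c=2) W(c=4) J(c=14)]
  25. access H: HIT, count now 2. Cache: [S(c=2) H(c=2) W(c=4) J(c=14)]
Total: 19 hits, 6 misses, 2 evictions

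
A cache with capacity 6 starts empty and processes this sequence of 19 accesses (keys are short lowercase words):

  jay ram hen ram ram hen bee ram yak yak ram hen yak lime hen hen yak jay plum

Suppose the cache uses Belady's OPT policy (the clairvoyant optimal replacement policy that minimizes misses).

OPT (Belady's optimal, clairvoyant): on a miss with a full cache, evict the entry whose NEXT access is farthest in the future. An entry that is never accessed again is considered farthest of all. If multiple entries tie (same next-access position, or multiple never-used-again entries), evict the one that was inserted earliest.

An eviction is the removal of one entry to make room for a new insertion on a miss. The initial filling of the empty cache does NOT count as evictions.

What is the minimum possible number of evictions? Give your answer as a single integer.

Answer: 1

Derivation:
OPT (Belady) simulation (capacity=6):
  1. access jay: MISS. Cache: [jay]
  2. access ram: MISS. Cache: [jay ram]
  3. access hen: MISS. Cache: [jay ram hen]
  4. access ram: HIT. Next use of ram: step 5. Cache: [jay ram hen]
  5. access ram: HIT. Next use of ram: step 8. Cache: [jay ram hen]
  6. access hen: HIT. Next use of hen: step 12. Cache: [jay ram hen]
  7. access bee: MISS. Cache: [jay ram hen bee]
  8. access ram: HIT. Next use of ram: step 11. Cache: [jay ram hen bee]
  9. access yak: MISS. Cache: [jay ram hen bee yak]
  10. access yak: HIT. Next use of yak: step 13. Cache: [jay ram hen bee yak]
  11. access ram: HIT. Next use of ram: never. Cache: [jay ram hen bee yak]
  12. access hen: HIT. Next use of hen: step 15. Cache: [jay ram hen bee yak]
  13. access yak: HIT. Next use of yak: step 17. Cache: [jay ram hen bee yak]
  14. access lime: MISS. Cache: [jay ram hen bee yak lime]
  15. access hen: HIT. Next use of hen: step 16. Cache: [jay ram hen bee yak lime]
  16. access hen: HIT. Next use of hen: never. Cache: [jay ram hen bee yak lime]
  17. access yak: HIT. Next use of yak: never. Cache: [jay ram hen bee yak lime]
  18. access jay: HIT. Next use of jay: never. Cache: [jay ram hen bee yak lime]
  19. access plum: MISS, evict jay (next use: never). Cache: [ram hen bee yak lime plum]
Total: 12 hits, 7 misses, 1 evictions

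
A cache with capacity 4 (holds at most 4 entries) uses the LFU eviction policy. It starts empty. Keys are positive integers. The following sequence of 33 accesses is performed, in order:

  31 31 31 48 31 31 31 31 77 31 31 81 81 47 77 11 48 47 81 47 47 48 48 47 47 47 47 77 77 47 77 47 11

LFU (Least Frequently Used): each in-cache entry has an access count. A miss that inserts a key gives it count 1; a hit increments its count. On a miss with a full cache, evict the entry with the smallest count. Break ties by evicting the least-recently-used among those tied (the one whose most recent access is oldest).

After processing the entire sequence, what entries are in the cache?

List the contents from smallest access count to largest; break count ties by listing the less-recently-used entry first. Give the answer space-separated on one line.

LFU simulation (capacity=4):
  1. access 31: MISS. Cache: [31(c=1)]
  2. access 31: HIT, count now 2. Cache: [31(c=2)]
  3. access 31: HIT, count now 3. Cache: [31(c=3)]
  4. access 48: MISS. Cache: [48(c=1) 31(c=3)]
  5. access 31: HIT, count now 4. Cache: [48(c=1) 31(c=4)]
  6. access 31: HIT, count now 5. Cache: [48(c=1) 31(c=5)]
  7. access 31: HIT, count now 6. Cache: [48(c=1) 31(c=6)]
  8. access 31: HIT, count now 7. Cache: [48(c=1) 31(c=7)]
  9. access 77: MISS. Cache: [48(c=1) 77(c=1) 31(c=7)]
  10. access 31: HIT, count now 8. Cache: [48(c=1) 77(c=1) 31(c=8)]
  11. access 31: HIT, count now 9. Cache: [48(c=1) 77(c=1) 31(c=9)]
  12. access 81: MISS. Cache: [48(c=1) 77(c=1) 81(c=1) 31(c=9)]
  13. access 81: HIT, count now 2. Cache: [48(c=1) 77(c=1) 81(c=2) 31(c=9)]
  14. access 47: MISS, evict 48(c=1). Cache: [77(c=1) 47(c=1) 81(c=2) 31(c=9)]
  15. access 77: HIT, count now 2. Cache: [47(c=1) 81(c=2) 77(c=2) 31(c=9)]
  16. access 11: MISS, evict 47(c=1). Cache: [11(c=1) 81(c=2) 77(c=2) 31(c=9)]
  17. access 48: MISS, evict 11(c=1). Cache: [48(c=1) 81(c=2) 77(c=2) 31(c=9)]
  18. access 47: MISS, evict 48(c=1). Cache: [47(c=1) 81(c=2) 77(c=2) 31(c=9)]
  19. access 81: HIT, count now 3. Cache: [47(c=1) 77(c=2) 81(c=3) 31(c=9)]
  20. access 47: HIT, count now 2. Cache: [77(c=2) 47(c=2) 81(c=3) 31(c=9)]
  21. access 47: HIT, count now 3. Cache: [77(c=2) 81(c=3) 47(c=3) 31(c=9)]
  22. access 48: MISS, evict 77(c=2). Cache: [48(c=1) 81(c=3) 47(c=3) 31(c=9)]
  23. access 48: HIT, count now 2. Cache: [48(c=2) 81(c=3) 47(c=3) 31(c=9)]
  24. access 47: HIT, count now 4. Cache: [48(c=2) 81(c=3) 47(c=4) 31(c=9)]
  25. access 47: HIT, count now 5. Cache: [48(c=2) 81(c=3) 47(c=5) 31(c=9)]
  26. access 47: HIT, count now 6. Cache: [48(c=2) 81(c=3) 47(c=6) 31(c=9)]
  27. access 47: HIT, count now 7. Cache: [48(c=2) 81(c=3) 47(c=7) 31(c=9)]
  28. access 77: MISS, evict 48(c=2). Cache: [77(c=1) 81(c=3) 47(c=7) 31(c=9)]
  29. access 77: HIT, count now 2. Cache: [77(c=2) 81(c=3) 47(c=7) 31(c=9)]
  30. access 47: HIT, count now 8. Cache: [77(c=2) 81(c=3) 47(c=8) 31(c=9)]
  31. access 77: HIT, count now 3. Cache: [81(c=3) 77(c=3) 47(c=8) 31(c=9)]
  32. access 47: HIT, count now 9. Cache: [81(c=3) 77(c=3) 31(c=9) 47(c=9)]
  33. access 11: MISS, evict 81(c=3). Cache: [11(c=1) 77(c=3) 31(c=9) 47(c=9)]
Total: 22 hits, 11 misses, 7 evictions

Answer: 11 77 31 47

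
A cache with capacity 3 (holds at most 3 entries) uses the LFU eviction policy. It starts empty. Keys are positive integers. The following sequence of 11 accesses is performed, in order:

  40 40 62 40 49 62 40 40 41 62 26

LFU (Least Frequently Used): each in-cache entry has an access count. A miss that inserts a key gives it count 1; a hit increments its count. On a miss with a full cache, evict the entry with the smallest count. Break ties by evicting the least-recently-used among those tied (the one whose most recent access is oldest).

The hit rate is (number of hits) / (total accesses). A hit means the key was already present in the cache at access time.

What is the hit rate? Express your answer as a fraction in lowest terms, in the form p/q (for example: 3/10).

LFU simulation (capacity=3):
  1. access 40: MISS. Cache: [40(c=1)]
  2. access 40: HIT, count now 2. Cache: [40(c=2)]
  3. access 62: MISS. Cache: [62(c=1) 40(c=2)]
  4. access 40: HIT, count now 3. Cache: [62(c=1) 40(c=3)]
  5. access 49: MISS. Cache: [62(c=1) 49(c=1) 40(c=3)]
  6. access 62: HIT, count now 2. Cache: [49(c=1) 62(c=2) 40(c=3)]
  7. access 40: HIT, count now 4. Cache: [49(c=1) 62(c=2) 40(c=4)]
  8. access 40: HIT, count now 5. Cache: [49(c=1) 62(c=2) 40(c=5)]
  9. access 41: MISS, evict 49(c=1). Cache: [41(c=1) 62(c=2) 40(c=5)]
  10. access 62: HIT, count now 3. Cache: [41(c=1) 62(c=3) 40(c=5)]
  11. access 26: MISS, evict 41(c=1). Cache: [26(c=1) 62(c=3) 40(c=5)]
Total: 6 hits, 5 misses, 2 evictions

Hit rate = 6/11

Answer: 6/11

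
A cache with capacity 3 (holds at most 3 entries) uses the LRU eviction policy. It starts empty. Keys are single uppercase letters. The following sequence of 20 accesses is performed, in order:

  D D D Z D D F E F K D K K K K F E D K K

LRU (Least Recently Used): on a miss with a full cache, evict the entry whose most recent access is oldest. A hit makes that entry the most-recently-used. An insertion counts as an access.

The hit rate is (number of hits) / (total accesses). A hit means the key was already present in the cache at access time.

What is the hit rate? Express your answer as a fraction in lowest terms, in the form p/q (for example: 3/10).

Answer: 11/20

Derivation:
LRU simulation (capacity=3):
  1. access D: MISS. Cache (LRU->MRU): [D]
  2. access D: HIT. Cache (LRU->MRU): [D]
  3. access D: HIT. Cache (LRU->MRU): [D]
  4. access Z: MISS. Cache (LRU->MRU): [D Z]
  5. access D: HIT. Cache (LRU->MRU): [Z D]
  6. access D: HIT. Cache (LRU->MRU): [Z D]
  7. access F: MISS. Cache (LRU->MRU): [Z D F]
  8. access E: MISS, evict Z. Cache (LRU->MRU): [D F E]
  9. access F: HIT. Cache (LRU->MRU): [D E F]
  10. access K: MISS, evict D. Cache (LRU->MRU): [E F K]
  11. access D: MISS, evict E. Cache (LRU->MRU): [F K D]
  12. access K: HIT. Cache (LRU->MRU): [F D K]
  13. access K: HIT. Cache (LRU->MRU): [F D K]
  14. access K: HIT. Cache (LRU->MRU): [F D K]
  15. access K: HIT. Cache (LRU->MRU): [F D K]
  16. access F: HIT. Cache (LRU->MRU): [D K F]
  17. access E: MISS, evict D. Cache (LRU->MRU): [K F E]
  18. access D: MISS, evict K. Cache (LRU->MRU): [F E D]
  19. access K: MISS, evict F. Cache (LRU->MRU): [E D K]
  20. access K: HIT. Cache (LRU->MRU): [E D K]
Total: 11 hits, 9 misses, 6 evictions

Hit rate = 11/20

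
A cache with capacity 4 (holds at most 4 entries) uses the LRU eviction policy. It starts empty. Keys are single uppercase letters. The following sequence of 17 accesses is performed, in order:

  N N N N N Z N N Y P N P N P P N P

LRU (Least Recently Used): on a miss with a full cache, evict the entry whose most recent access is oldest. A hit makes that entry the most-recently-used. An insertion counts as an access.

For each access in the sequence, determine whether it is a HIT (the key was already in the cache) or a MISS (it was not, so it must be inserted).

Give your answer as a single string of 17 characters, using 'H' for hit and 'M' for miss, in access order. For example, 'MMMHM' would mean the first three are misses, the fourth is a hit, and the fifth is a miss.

Answer: MHHHHMHHMMHHHHHHH

Derivation:
LRU simulation (capacity=4):
  1. access N: MISS. Cache (LRU->MRU): [N]
  2. access N: HIT. Cache (LRU->MRU): [N]
  3. access N: HIT. Cache (LRU->MRU): [N]
  4. access N: HIT. Cache (LRU->MRU): [N]
  5. access N: HIT. Cache (LRU->MRU): [N]
  6. access Z: MISS. Cache (LRU->MRU): [N Z]
  7. access N: HIT. Cache (LRU->MRU): [Z N]
  8. access N: HIT. Cache (LRU->MRU): [Z N]
  9. access Y: MISS. Cache (LRU->MRU): [Z N Y]
  10. access P: MISS. Cache (LRU->MRU): [Z N Y P]
  11. access N: HIT. Cache (LRU->MRU): [Z Y P N]
  12. access P: HIT. Cache (LRU->MRU): [Z Y N P]
  13. access N: HIT. Cache (LRU->MRU): [Z Y P N]
  14. access P: HIT. Cache (LRU->MRU): [Z Y N P]
  15. access P: HIT. Cache (LRU->MRU): [Z Y N P]
  16. access N: HIT. Cache (LRU->MRU): [Z Y P N]
  17. access P: HIT. Cache (LRU->MRU): [Z Y N P]
Total: 13 hits, 4 misses, 0 evictions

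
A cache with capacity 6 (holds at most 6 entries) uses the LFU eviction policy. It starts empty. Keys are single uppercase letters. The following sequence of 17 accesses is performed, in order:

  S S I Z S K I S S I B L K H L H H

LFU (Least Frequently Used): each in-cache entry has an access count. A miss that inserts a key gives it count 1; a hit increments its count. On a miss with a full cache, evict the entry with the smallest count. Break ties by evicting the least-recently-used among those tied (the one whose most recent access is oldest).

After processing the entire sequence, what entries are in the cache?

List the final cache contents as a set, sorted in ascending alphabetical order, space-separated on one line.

LFU simulation (capacity=6):
  1. access S: MISS. Cache: [S(c=1)]
  2. access S: HIT, count now 2. Cache: [S(c=2)]
  3. access I: MISS. Cache: [I(c=1) S(c=2)]
  4. access Z: MISS. Cache: [I(c=1) Z(c=1) S(c=2)]
  5. access S: HIT, count now 3. Cache: [I(c=1) Z(c=1) S(c=3)]
  6. access K: MISS. Cache: [I(c=1) Z(c=1) K(c=1) S(c=3)]
  7. access I: HIT, count now 2. Cache: [Z(c=1) K(c=1) I(c=2) S(c=3)]
  8. access S: HIT, count now 4. Cache: [Z(c=1) K(c=1) I(c=2) S(c=4)]
  9. access S: HIT, count now 5. Cache: [Z(c=1) K(c=1) I(c=2) S(c=5)]
  10. access I: HIT, count now 3. Cache: [Z(c=1) K(c=1) I(c=3) S(c=5)]
  11. access B: MISS. Cache: [Z(c=1) K(c=1) B(c=1) I(c=3) S(c=5)]
  12. access L: MISS. Cache: [Z(c=1) K(c=1) B(c=1) L(c=1) I(c=3) S(c=5)]
  13. access K: HIT, count now 2. Cache: [Z(c=1) B(c=1) L(c=1) K(c=2) I(c=3) S(c=5)]
  14. access H: MISS, evict Z(c=1). Cache: [B(c=1) L(c=1) H(c=1) K(c=2) I(c=3) S(c=5)]
  15. access L: HIT, count now 2. Cache: [B(c=1) H(c=1) K(c=2) L(c=2) I(c=3) S(c=5)]
  16. access H: HIT, count now 2. Cache: [B(c=1) K(c=2) L(c=2) H(c=2) I(c=3) S(c=5)]
  17. access H: HIT, count now 3. Cache: [B(c=1) K(c=2) L(c=2) I(c=3) H(c=3) S(c=5)]
Total: 10 hits, 7 misses, 1 evictions

Answer: B H I K L S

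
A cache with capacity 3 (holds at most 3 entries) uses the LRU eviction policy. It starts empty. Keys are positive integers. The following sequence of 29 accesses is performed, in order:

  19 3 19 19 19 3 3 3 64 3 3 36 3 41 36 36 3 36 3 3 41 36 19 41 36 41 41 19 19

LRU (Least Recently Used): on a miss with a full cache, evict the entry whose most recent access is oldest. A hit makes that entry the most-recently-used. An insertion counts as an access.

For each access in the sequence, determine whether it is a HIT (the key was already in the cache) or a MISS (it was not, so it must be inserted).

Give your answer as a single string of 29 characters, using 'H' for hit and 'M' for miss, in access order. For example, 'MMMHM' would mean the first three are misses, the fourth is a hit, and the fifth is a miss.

LRU simulation (capacity=3):
  1. access 19: MISS. Cache (LRU->MRU): [19]
  2. access 3: MISS. Cache (LRU->MRU): [19 3]
  3. access 19: HIT. Cache (LRU->MRU): [3 19]
  4. access 19: HIT. Cache (LRU->MRU): [3 19]
  5. access 19: HIT. Cache (LRU->MRU): [3 19]
  6. access 3: HIT. Cache (LRU->MRU): [19 3]
  7. access 3: HIT. Cache (LRU->MRU): [19 3]
  8. access 3: HIT. Cache (LRU->MRU): [19 3]
  9. access 64: MISS. Cache (LRU->MRU): [19 3 64]
  10. access 3: HIT. Cache (LRU->MRU): [19 64 3]
  11. access 3: HIT. Cache (LRU->MRU): [19 64 3]
  12. access 36: MISS, evict 19. Cache (LRU->MRU): [64 3 36]
  13. access 3: HIT. Cache (LRU->MRU): [64 36 3]
  14. access 41: MISS, evict 64. Cache (LRU->MRU): [36 3 41]
  15. access 36: HIT. Cache (LRU->MRU): [3 41 36]
  16. access 36: HIT. Cache (LRU->MRU): [3 41 36]
  17. access 3: HIT. Cache (LRU->MRU): [41 36 3]
  18. access 36: HIT. Cache (LRU->MRU): [41 3 36]
  19. access 3: HIT. Cache (LRU->MRU): [41 36 3]
  20. access 3: HIT. Cache (LRU->MRU): [41 36 3]
  21. access 41: HIT. Cache (LRU->MRU): [36 3 41]
  22. access 36: HIT. Cache (LRU->MRU): [3 41 36]
  23. access 19: MISS, evict 3. Cache (LRU->MRU): [41 36 19]
  24. access 41: HIT. Cache (LRU->MRU): [36 19 41]
  25. access 36: HIT. Cache (LRU->MRU): [19 41 36]
  26. access 41: HIT. Cache (LRU->MRU): [19 36 41]
  27. access 41: HIT. Cache (LRU->MRU): [19 36 41]
  28. access 19: HIT. Cache (LRU->MRU): [36 41 19]
  29. access 19: HIT. Cache (LRU->MRU): [36 41 19]
Total: 23 hits, 6 misses, 3 evictions

Answer: MMHHHHHHMHHMHMHHHHHHHHMHHHHHH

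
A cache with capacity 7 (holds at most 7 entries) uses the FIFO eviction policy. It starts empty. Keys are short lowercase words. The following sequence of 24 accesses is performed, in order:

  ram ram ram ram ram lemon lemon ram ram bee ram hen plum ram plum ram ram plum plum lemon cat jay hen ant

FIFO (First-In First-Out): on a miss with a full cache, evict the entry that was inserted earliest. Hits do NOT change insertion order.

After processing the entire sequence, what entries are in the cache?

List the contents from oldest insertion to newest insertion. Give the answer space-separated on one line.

FIFO simulation (capacity=7):
  1. access ram: MISS. Cache (old->new): [ram]
  2. access ram: HIT. Cache (old->new): [ram]
  3. access ram: HIT. Cache (old->new): [ram]
  4. access ram: HIT. Cache (old->new): [ram]
  5. access ram: HIT. Cache (old->new): [ram]
  6. access lemon: MISS. Cache (old->new): [ram lemon]
  7. access lemon: HIT. Cache (old->new): [ram lemon]
  8. access ram: HIT. Cache (old->new): [ram lemon]
  9. access ram: HIT. Cache (old->new): [ram lemon]
  10. access bee: MISS. Cache (old->new): [ram lemon bee]
  11. access ram: HIT. Cache (old->new): [ram lemon bee]
  12. access hen: MISS. Cache (old->new): [ram lemon bee hen]
  13. access plum: MISS. Cache (old->new): [ram lemon bee hen plum]
  14. access ram: HIT. Cache (old->new): [ram lemon bee hen plum]
  15. access plum: HIT. Cache (old->new): [ram lemon bee hen plum]
  16. access ram: HIT. Cache (old->new): [ram lemon bee hen plum]
  17. access ram: HIT. Cache (old->new): [ram lemon bee hen plum]
  18. access plum: HIT. Cache (old->new): [ram lemon bee hen plum]
  19. access plum: HIT. Cache (old->new): [ram lemon bee hen plum]
  20. access lemon: HIT. Cache (old->new): [ram lemon bee hen plum]
  21. access cat: MISS. Cache (old->new): [ram lemon bee hen plum cat]
  22. access jay: MISS. Cache (old->new): [ram lemon bee hen plum cat jay]
  23. access hen: HIT. Cache (old->new): [ram lemon bee hen plum cat jay]
  24. access ant: MISS, evict ram. Cache (old->new): [lemon bee hen plum cat jay ant]
Total: 16 hits, 8 misses, 1 evictions

Answer: lemon bee hen plum cat jay ant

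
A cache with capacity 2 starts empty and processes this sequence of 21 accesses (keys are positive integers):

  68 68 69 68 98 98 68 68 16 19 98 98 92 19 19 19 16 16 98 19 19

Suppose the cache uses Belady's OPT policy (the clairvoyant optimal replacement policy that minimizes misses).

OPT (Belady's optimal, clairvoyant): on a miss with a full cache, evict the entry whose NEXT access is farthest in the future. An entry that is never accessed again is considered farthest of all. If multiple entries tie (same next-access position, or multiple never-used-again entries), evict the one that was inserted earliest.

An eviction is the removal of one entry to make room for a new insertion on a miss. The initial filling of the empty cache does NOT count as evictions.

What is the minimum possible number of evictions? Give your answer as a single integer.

OPT (Belady) simulation (capacity=2):
  1. access 68: MISS. Cache: [68]
  2. access 68: HIT. Next use of 68: step 4. Cache: [68]
  3. access 69: MISS. Cache: [68 69]
  4. access 68: HIT. Next use of 68: step 7. Cache: [68 69]
  5. access 98: MISS, evict 69 (next use: never). Cache: [68 98]
  6. access 98: HIT. Next use of 98: step 11. Cache: [68 98]
  7. access 68: HIT. Next use of 68: step 8. Cache: [68 98]
  8. access 68: HIT. Next use of 68: never. Cache: [68 98]
  9. access 16: MISS, evict 68 (next use: never). Cache: [98 16]
  10. access 19: MISS, evict 16 (next use: step 17). Cache: [98 19]
  11. access 98: HIT. Next use of 98: step 12. Cache: [98 19]
  12. access 98: HIT. Next use of 98: step 19. Cache: [98 19]
  13. access 92: MISS, evict 98 (next use: step 19). Cache: [19 92]
  14. access 19: HIT. Next use of 19: step 15. Cache: [19 92]
  15. access 19: HIT. Next use of 19: step 16. Cache: [19 92]
  16. access 19: HIT. Next use of 19: step 20. Cache: [19 92]
  17. access 16: MISS, evict 92 (next use: never). Cache: [19 16]
  18. access 16: HIT. Next use of 16: never. Cache: [19 16]
  19. access 98: MISS, evict 16 (next use: never). Cache: [19 98]
  20. access 19: HIT. Next use of 19: step 21. Cache: [19 98]
  21. access 19: HIT. Next use of 19: never. Cache: [19 98]
Total: 13 hits, 8 misses, 6 evictions

Answer: 6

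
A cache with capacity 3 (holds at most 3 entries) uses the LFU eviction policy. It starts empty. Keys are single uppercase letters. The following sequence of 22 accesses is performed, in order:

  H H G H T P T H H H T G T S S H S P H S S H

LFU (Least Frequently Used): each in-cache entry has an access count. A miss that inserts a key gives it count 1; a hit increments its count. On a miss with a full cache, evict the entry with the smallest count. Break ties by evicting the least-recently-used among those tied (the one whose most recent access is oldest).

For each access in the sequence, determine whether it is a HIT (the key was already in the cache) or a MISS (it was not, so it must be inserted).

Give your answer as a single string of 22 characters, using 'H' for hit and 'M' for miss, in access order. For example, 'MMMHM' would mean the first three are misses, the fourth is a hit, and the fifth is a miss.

LFU simulation (capacity=3):
  1. access H: MISS. Cache: [H(c=1)]
  2. access H: HIT, count now 2. Cache: [H(c=2)]
  3. access G: MISS. Cache: [G(c=1) H(c=2)]
  4. access H: HIT, count now 3. Cache: [G(c=1) H(c=3)]
  5. access T: MISS. Cache: [G(c=1) T(c=1) H(c=3)]
  6. access P: MISS, evict G(c=1). Cache: [T(c=1) P(c=1) H(c=3)]
  7. access T: HIT, count now 2. Cache: [P(c=1) T(c=2) H(c=3)]
  8. access H: HIT, count now 4. Cache: [P(c=1) T(c=2) H(c=4)]
  9. access H: HIT, count now 5. Cache: [P(c=1) T(c=2) H(c=5)]
  10. access H: HIT, count now 6. Cache: [P(c=1) T(c=2) H(c=6)]
  11. access T: HIT, count now 3. Cache: [P(c=1) T(c=3) H(c=6)]
  12. access G: MISS, evict P(c=1). Cache: [G(c=1) T(c=3) H(c=6)]
  13. access T: HIT, count now 4. Cache: [G(c=1) T(c=4) H(c=6)]
  14. access S: MISS, evict G(c=1). Cache: [S(c=1) T(c=4) H(c=6)]
  15. access S: HIT, count now 2. Cache: [S(c=2) T(c=4) H(c=6)]
  16. access H: HIT, count now 7. Cache: [S(c=2) T(c=4) H(c=7)]
  17. access S: HIT, count now 3. Cache: [S(c=3) T(c=4) H(c=7)]
  18. access P: MISS, evict S(c=3). Cache: [P(c=1) T(c=4) H(c=7)]
  19. access H: HIT, count now 8. Cache: [P(c=1) T(c=4) H(c=8)]
  20. access S: MISS, evict P(c=1). Cache: [S(c=1) T(c=4) H(c=8)]
  21. access S: HIT, count now 2. Cache: [S(c=2) T(c=4) H(c=8)]
  22. access H: HIT, count now 9. Cache: [S(c=2) T(c=4) H(c=9)]
Total: 14 hits, 8 misses, 5 evictions

Answer: MHMHMMHHHHHMHMHHHMHMHH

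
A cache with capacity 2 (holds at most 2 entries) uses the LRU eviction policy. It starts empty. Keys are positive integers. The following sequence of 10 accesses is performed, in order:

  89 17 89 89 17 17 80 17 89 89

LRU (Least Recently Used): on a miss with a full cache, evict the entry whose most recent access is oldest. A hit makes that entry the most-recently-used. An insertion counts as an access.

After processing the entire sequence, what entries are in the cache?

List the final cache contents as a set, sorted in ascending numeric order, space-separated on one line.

LRU simulation (capacity=2):
  1. access 89: MISS. Cache (LRU->MRU): [89]
  2. access 17: MISS. Cache (LRU->MRU): [89 17]
  3. access 89: HIT. Cache (LRU->MRU): [17 89]
  4. access 89: HIT. Cache (LRU->MRU): [17 89]
  5. access 17: HIT. Cache (LRU->MRU): [89 17]
  6. access 17: HIT. Cache (LRU->MRU): [89 17]
  7. access 80: MISS, evict 89. Cache (LRU->MRU): [17 80]
  8. access 17: HIT. Cache (LRU->MRU): [80 17]
  9. access 89: MISS, evict 80. Cache (LRU->MRU): [17 89]
  10. access 89: HIT. Cache (LRU->MRU): [17 89]
Total: 6 hits, 4 misses, 2 evictions

Answer: 17 89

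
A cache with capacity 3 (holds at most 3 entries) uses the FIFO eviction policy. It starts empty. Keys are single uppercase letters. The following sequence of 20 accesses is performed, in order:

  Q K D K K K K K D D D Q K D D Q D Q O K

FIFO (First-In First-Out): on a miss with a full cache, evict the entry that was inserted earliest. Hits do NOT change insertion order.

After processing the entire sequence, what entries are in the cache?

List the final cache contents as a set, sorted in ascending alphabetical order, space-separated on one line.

Answer: D K O

Derivation:
FIFO simulation (capacity=3):
  1. access Q: MISS. Cache (old->new): [Q]
  2. access K: MISS. Cache (old->new): [Q K]
  3. access D: MISS. Cache (old->new): [Q K D]
  4. access K: HIT. Cache (old->new): [Q K D]
  5. access K: HIT. Cache (old->new): [Q K D]
  6. access K: HIT. Cache (old->new): [Q K D]
  7. access K: HIT. Cache (old->new): [Q K D]
  8. access K: HIT. Cache (old->new): [Q K D]
  9. access D: HIT. Cache (old->new): [Q K D]
  10. access D: HIT. Cache (old->new): [Q K D]
  11. access D: HIT. Cache (old->new): [Q K D]
  12. access Q: HIT. Cache (old->new): [Q K D]
  13. access K: HIT. Cache (old->new): [Q K D]
  14. access D: HIT. Cache (old->new): [Q K D]
  15. access D: HIT. Cache (old->new): [Q K D]
  16. access Q: HIT. Cache (old->new): [Q K D]
  17. access D: HIT. Cache (old->new): [Q K D]
  18. access Q: HIT. Cache (old->new): [Q K D]
  19. access O: MISS, evict Q. Cache (old->new): [K D O]
  20. access K: HIT. Cache (old->new): [K D O]
Total: 16 hits, 4 misses, 1 evictions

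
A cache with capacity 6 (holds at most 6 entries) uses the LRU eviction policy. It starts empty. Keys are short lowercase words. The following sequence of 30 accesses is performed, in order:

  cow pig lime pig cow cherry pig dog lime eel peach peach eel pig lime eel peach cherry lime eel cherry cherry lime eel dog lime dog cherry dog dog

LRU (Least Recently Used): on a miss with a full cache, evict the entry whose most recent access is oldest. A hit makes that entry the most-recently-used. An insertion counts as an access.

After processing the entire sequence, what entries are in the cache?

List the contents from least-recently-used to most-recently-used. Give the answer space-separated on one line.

Answer: pig peach eel lime cherry dog

Derivation:
LRU simulation (capacity=6):
  1. access cow: MISS. Cache (LRU->MRU): [cow]
  2. access pig: MISS. Cache (LRU->MRU): [cow pig]
  3. access lime: MISS. Cache (LRU->MRU): [cow pig lime]
  4. access pig: HIT. Cache (LRU->MRU): [cow lime pig]
  5. access cow: HIT. Cache (LRU->MRU): [lime pig cow]
  6. access cherry: MISS. Cache (LRU->MRU): [lime pig cow cherry]
  7. access pig: HIT. Cache (LRU->MRU): [lime cow cherry pig]
  8. access dog: MISS. Cache (LRU->MRU): [lime cow cherry pig dog]
  9. access lime: HIT. Cache (LRU->MRU): [cow cherry pig dog lime]
  10. access eel: MISS. Cache (LRU->MRU): [cow cherry pig dog lime eel]
  11. access peach: MISS, evict cow. Cache (LRU->MRU): [cherry pig dog lime eel peach]
  12. access peach: HIT. Cache (LRU->MRU): [cherry pig dog lime eel peach]
  13. access eel: HIT. Cache (LRU->MRU): [cherry pig dog lime peach eel]
  14. access pig: HIT. Cache (LRU->MRU): [cherry dog lime peach eel pig]
  15. access lime: HIT. Cache (LRU->MRU): [cherry dog peach eel pig lime]
  16. access eel: HIT. Cache (LRU->MRU): [cherry dog peach pig lime eel]
  17. access peach: HIT. Cache (LRU->MRU): [cherry dog pig lime eel peach]
  18. access cherry: HIT. Cache (LRU->MRU): [dog pig lime eel peach cherry]
  19. access lime: HIT. Cache (LRU->MRU): [dog pig eel peach cherry lime]
  20. access eel: HIT. Cache (LRU->MRU): [dog pig peach cherry lime eel]
  21. access cherry: HIT. Cache (LRU->MRU): [dog pig peach lime eel cherry]
  22. access cherry: HIT. Cache (LRU->MRU): [dog pig peach lime eel cherry]
  23. access lime: HIT. Cache (LRU->MRU): [dog pig peach eel cherry lime]
  24. access eel: HIT. Cache (LRU->MRU): [dog pig peach cherry lime eel]
  25. access dog: HIT. Cache (LRU->MRU): [pig peach cherry lime eel dog]
  26. access lime: HIT. Cache (LRU->MRU): [pig peach cherry eel dog lime]
  27. access dog: HIT. Cache (LRU->MRU): [pig peach cherry eel lime dog]
  28. access cherry: HIT. Cache (LRU->MRU): [pig peach eel lime dog cherry]
  29. access dog: HIT. Cache (LRU->MRU): [pig peach eel lime cherry dog]
  30. access dog: HIT. Cache (LRU->MRU): [pig peach eel lime cherry dog]
Total: 23 hits, 7 misses, 1 evictions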